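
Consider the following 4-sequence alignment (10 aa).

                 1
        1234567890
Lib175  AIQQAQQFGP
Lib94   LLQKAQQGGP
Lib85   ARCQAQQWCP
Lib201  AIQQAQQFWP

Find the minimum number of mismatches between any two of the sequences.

Pairwise Hamming distances:
  Lib175 vs Lib94: 4
  Lib175 vs Lib85: 4
  Lib175 vs Lib201: 1
  Lib94 vs Lib85: 6
  Lib94 vs Lib201: 5
  Lib85 vs Lib201: 4
The smallest is 1, between Lib175 and Lib201.

1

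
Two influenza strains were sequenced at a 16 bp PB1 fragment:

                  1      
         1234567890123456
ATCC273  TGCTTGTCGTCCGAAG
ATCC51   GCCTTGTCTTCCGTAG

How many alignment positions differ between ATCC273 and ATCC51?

The sequences differ at positions 1 (T/G), 2 (G/C), 9 (G/T), 14 (A/T).
That gives 4 mismatches out of 16 aligned sites, so the Hamming distance is 4.

4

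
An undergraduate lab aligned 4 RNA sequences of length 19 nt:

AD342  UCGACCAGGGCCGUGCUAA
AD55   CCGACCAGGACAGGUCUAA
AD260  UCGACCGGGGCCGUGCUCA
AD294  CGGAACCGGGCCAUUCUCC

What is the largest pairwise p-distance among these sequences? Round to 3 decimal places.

Pairwise Hamming distances:
  AD342 vs AD55: 5
  AD342 vs AD260: 2
  AD342 vs AD294: 8
  AD55 vs AD260: 7
  AD55 vs AD294: 9
  AD260 vs AD294: 7
The largest is 9 mismatches, between AD55 and AD294; p = 9/19 = 0.474.

0.474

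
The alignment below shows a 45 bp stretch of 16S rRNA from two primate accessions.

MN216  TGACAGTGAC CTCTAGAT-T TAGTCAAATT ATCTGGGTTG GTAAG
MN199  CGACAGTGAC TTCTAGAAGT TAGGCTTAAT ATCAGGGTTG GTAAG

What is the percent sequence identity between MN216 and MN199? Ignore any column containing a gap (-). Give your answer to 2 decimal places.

Excluding the 1 gap column leaves 44 comparable sites.
Mismatches occur at site 1 (T→C), site 11 (C→T), site 18 (T→A), site 24 (T→G), site 26 (A→T), site 27 (A→T), site 29 (T→A), site 34 (T→A).
36 of the 44 comparable sites match, so the percent identity is 36/44 × 100 = 81.82%.

81.82%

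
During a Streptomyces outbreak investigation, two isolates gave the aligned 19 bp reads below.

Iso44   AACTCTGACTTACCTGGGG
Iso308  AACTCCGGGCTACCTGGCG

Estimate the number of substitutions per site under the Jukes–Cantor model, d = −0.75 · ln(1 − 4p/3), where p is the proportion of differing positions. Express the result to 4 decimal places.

Differing sites — 6:T/C; 8:A/G; 9:C/G; 10:T/C; 18:G/C.
p = 5/19 = 0.263158.
d = −0.75 · ln(1 − (4/3)·0.263158) = −0.75 · ln(0.649123) = −0.75 · (-0.432133) = 0.3241.

0.3241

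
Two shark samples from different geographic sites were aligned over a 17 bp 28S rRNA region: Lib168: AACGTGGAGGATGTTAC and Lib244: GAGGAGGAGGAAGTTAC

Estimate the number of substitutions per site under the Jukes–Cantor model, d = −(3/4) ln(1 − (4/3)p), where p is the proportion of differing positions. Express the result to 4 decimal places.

0.2824

Mismatches occur at site 1 (A→G), site 3 (C→G), site 5 (T→A), site 12 (T→A).
p = 4/17 = 0.235294.
d = −0.75 · ln(1 − (4/3)·0.235294) = −0.75 · ln(0.686275) = −0.75 · (-0.376477) = 0.2824.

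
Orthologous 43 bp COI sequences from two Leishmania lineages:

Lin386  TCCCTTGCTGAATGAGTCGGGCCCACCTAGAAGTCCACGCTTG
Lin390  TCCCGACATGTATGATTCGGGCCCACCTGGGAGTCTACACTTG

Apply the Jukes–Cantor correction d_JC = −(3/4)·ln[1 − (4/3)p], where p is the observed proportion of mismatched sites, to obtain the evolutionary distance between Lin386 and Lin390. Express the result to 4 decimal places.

Mismatches occur at site 5 (T→G), site 6 (T→A), site 7 (G→C), site 8 (C→A), site 11 (A→T), site 16 (G→T), site 29 (A→G), site 31 (A→G), site 36 (C→T), site 39 (G→A).
p = 10/43 = 0.232558.
d = −0.75 · ln(1 − (4/3)·0.232558) = −0.75 · ln(0.689923) = −0.75 · (-0.371175) = 0.2784.

0.2784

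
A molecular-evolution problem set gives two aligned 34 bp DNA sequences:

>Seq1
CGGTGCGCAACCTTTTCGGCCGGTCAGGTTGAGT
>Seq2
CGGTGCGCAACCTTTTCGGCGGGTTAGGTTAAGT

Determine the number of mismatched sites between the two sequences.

Differing sites — 21:C/G; 25:C/T; 31:G/A.
That gives 3 mismatches out of 34 aligned sites, so the Hamming distance is 3.

3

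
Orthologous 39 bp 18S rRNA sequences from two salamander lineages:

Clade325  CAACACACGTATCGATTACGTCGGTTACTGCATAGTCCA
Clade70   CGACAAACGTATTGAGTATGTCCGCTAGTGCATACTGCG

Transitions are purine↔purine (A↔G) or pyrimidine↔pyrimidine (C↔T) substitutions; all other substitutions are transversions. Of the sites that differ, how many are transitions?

Differing sites — 2:A/G (Ti); 6:C/A (Tv); 13:C/T (Ti); 16:T/G (Tv); 19:C/T (Ti); 23:G/C (Tv); 25:T/C (Ti); 28:C/G (Tv); 35:G/C (Tv); 37:C/G (Tv); 39:A/G (Ti).
Of the 11 differences, 5 transitions and 6 transversions, so the answer is 5.

5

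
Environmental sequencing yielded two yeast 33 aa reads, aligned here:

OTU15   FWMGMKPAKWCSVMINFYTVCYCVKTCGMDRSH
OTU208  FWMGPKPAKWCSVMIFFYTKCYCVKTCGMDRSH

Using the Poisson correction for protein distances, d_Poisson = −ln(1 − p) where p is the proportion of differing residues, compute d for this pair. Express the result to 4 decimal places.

0.0953

Differing sites — 5:M/P; 16:N/F; 20:V/K.
p = 3/33 = 0.090909.
d = −ln(1 − 0.090909) = −ln(0.909091) = 0.0953.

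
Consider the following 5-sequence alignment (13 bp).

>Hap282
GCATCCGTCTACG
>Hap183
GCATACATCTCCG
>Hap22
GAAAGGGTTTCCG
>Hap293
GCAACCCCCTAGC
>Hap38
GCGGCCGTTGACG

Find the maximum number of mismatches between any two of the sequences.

Pairwise Hamming distances:
  Hap282 vs Hap183: 3
  Hap282 vs Hap22: 6
  Hap282 vs Hap293: 5
  Hap282 vs Hap38: 4
  Hap183 vs Hap22: 6
  Hap183 vs Hap293: 7
  Hap183 vs Hap38: 7
  Hap22 vs Hap293: 9
  Hap22 vs Hap38: 7
  Hap293 vs Hap38: 8
The largest is 9, between Hap22 and Hap293.

9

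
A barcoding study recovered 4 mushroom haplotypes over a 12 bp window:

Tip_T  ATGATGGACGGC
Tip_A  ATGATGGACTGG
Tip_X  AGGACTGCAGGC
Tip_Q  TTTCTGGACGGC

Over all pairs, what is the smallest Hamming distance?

2

Pairwise Hamming distances:
  Tip_T vs Tip_A: 2
  Tip_T vs Tip_X: 5
  Tip_T vs Tip_Q: 3
  Tip_A vs Tip_X: 7
  Tip_A vs Tip_Q: 5
  Tip_X vs Tip_Q: 8
The smallest is 2, between Tip_T and Tip_A.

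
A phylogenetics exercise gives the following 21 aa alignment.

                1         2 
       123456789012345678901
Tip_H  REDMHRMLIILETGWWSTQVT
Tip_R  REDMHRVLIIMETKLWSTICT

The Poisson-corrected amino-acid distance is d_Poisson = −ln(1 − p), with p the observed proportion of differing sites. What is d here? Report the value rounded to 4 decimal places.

0.3365

Differing sites — 7:M/V; 11:L/M; 14:G/K; 15:W/L; 19:Q/I; 20:V/C.
p = 6/21 = 0.285714.
d = −ln(1 − 0.285714) = −ln(0.714286) = 0.3365.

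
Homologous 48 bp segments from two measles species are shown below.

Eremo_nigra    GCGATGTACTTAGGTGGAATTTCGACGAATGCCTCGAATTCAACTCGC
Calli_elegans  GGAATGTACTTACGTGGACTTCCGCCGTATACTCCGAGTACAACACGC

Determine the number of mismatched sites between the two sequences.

The sequences differ at positions 2 (C/G), 3 (G/A), 13 (G/C), 19 (A/C), 22 (T/C), 25 (A/C), 28 (A/T), 31 (G/A), 33 (C/T), 34 (T/C), 38 (A/G), 40 (T/A), 45 (T/A).
That gives 13 mismatches out of 48 aligned sites, so the Hamming distance is 13.

13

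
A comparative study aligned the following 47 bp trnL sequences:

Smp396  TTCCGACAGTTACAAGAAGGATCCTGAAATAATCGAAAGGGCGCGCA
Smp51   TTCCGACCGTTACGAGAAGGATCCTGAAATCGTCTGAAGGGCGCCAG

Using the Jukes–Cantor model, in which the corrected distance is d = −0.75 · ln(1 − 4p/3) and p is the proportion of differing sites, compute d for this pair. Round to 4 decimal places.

0.2211

The sequences differ at positions 8 (A/C), 14 (A/G), 31 (A/C), 32 (A/G), 35 (G/T), 36 (A/G), 45 (G/C), 46 (C/A), 47 (A/G).
p = 9/47 = 0.191489.
d = −0.75 · ln(1 − (4/3)·0.191489) = −0.75 · ln(0.744681) = −0.75 · (-0.294799) = 0.2211.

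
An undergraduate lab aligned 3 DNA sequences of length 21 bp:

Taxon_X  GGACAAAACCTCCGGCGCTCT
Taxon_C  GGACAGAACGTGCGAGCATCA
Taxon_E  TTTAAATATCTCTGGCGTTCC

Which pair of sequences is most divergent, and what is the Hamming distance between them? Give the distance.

15

Pairwise Hamming distances:
  Taxon_X vs Taxon_C: 8
  Taxon_X vs Taxon_E: 9
  Taxon_C vs Taxon_E: 15
The largest is 15, between Taxon_C and Taxon_E.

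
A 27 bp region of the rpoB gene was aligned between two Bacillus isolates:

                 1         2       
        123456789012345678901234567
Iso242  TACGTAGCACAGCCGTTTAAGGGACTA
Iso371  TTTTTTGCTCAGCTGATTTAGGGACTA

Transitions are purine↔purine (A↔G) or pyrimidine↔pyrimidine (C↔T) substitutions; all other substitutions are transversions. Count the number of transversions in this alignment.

Mismatches occur at site 2 (A→T, transversion), site 3 (C→T, transition), site 4 (G→T, transversion), site 6 (A→T, transversion), site 9 (A→T, transversion), site 14 (C→T, transition), site 16 (T→A, transversion), site 19 (A→T, transversion).
Of the 8 differences, 2 transitions and 6 transversions, so the answer is 6.

6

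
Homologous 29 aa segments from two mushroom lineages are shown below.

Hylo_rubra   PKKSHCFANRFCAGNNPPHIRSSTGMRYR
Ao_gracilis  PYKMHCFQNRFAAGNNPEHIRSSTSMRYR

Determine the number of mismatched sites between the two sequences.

Differing sites — 2:K/Y; 4:S/M; 8:A/Q; 12:C/A; 18:P/E; 25:G/S.
That gives 6 mismatches out of 29 aligned sites, so the Hamming distance is 6.

6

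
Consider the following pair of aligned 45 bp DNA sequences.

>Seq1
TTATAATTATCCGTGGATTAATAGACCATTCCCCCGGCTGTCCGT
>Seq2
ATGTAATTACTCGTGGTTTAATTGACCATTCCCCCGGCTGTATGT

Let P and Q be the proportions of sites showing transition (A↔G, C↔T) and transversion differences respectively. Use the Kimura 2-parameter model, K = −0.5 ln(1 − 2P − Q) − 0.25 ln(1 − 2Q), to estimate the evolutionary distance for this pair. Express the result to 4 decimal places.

Differing sites — 1:T/A (Tv); 3:A/G (Ti); 10:T/C (Ti); 11:C/T (Ti); 17:A/T (Tv); 23:A/T (Tv); 42:C/A (Tv); 43:C/T (Ti).
Of the 8 differences, 4 transitions and 4 transversions over 45 sites: P = 4/45 = 0.088889, Q = 4/45 = 0.088889.
d = −0.5·ln(0.733333) − 0.25·ln(0.822222) = −0.5·(-0.310155) − 0.25·(-0.195745) = 0.2040.

0.2040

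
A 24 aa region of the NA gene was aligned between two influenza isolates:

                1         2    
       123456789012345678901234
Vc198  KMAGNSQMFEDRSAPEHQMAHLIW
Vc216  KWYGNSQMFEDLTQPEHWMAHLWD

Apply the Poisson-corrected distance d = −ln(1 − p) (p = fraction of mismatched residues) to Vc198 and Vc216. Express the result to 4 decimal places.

Differing sites — 2:M/W; 3:A/Y; 12:R/L; 13:S/T; 14:A/Q; 18:Q/W; 23:I/W; 24:W/D.
p = 8/24 = 0.333333.
d = −ln(1 − 0.333333) = −ln(0.666667) = 0.4055.

0.4055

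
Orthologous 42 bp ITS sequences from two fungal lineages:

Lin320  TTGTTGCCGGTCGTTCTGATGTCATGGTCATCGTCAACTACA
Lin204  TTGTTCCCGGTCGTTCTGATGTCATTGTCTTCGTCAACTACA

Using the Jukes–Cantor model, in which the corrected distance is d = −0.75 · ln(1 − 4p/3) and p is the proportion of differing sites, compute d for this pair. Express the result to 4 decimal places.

0.0751

Mismatches occur at site 6 (G→C), site 26 (G→T), site 30 (A→T).
p = 3/42 = 0.071429.
d = −0.75 · ln(1 − (4/3)·0.071429) = −0.75 · ln(0.904761) = −0.75 · (-0.100084) = 0.0751.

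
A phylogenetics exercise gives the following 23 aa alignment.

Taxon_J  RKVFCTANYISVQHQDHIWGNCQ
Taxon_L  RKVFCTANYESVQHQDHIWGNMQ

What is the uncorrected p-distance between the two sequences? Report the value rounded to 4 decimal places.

0.0870

Mismatches occur at site 10 (I/E), site 22 (C/M).
There are 2 differences over 23 sites, so p = 2/23 = 0.0870.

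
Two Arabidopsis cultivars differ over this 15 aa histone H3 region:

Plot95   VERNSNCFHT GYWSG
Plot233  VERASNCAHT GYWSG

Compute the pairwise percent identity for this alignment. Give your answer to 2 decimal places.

86.67%

Mismatches occur at site 4 (N↔A), site 8 (F↔A).
13 of the 15 sites match, so the percent identity is 13/15 × 100 = 86.67%.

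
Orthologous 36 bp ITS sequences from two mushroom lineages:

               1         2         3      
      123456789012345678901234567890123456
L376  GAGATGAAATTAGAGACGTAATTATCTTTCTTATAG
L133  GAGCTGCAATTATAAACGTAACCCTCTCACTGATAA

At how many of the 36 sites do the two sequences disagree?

Mismatches occur at site 4 (A→C), site 7 (A→C), site 13 (G→T), site 15 (G→A), site 22 (T→C), site 23 (T→C), site 24 (A→C), site 28 (T→C), site 29 (T→A), site 32 (T→G), site 36 (G→A).
That gives 11 mismatches out of 36 aligned sites, so the Hamming distance is 11.

11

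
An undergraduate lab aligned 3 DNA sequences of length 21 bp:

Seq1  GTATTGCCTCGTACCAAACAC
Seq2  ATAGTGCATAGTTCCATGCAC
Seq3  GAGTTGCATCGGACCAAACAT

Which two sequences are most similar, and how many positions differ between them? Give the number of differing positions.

Pairwise Hamming distances:
  Seq1 vs Seq2: 7
  Seq1 vs Seq3: 5
  Seq2 vs Seq3: 10
The smallest is 5, between Seq1 and Seq3.

5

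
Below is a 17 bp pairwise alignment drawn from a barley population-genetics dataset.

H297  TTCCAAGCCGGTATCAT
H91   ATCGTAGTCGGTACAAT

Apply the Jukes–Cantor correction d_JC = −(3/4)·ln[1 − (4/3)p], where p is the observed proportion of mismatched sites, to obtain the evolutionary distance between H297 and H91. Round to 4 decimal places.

Mismatches occur at site 1 (T↔A), site 4 (C↔G), site 5 (A↔T), site 8 (C↔T), site 14 (T↔C), site 15 (C↔A).
p = 6/17 = 0.352941.
d = −0.75 · ln(1 − (4/3)·0.352941) = −0.75 · ln(0.529412) = −0.75 · (-0.635988) = 0.4770.

0.4770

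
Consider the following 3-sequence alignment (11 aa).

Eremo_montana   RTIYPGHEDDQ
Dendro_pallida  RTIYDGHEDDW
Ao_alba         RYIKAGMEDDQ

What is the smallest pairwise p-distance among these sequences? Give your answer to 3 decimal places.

Pairwise Hamming distances:
  Eremo_montana vs Dendro_pallida: 2
  Eremo_montana vs Ao_alba: 4
  Dendro_pallida vs Ao_alba: 5
The smallest is 2 mismatches, between Eremo_montana and Dendro_pallida; p = 2/11 = 0.182.

0.182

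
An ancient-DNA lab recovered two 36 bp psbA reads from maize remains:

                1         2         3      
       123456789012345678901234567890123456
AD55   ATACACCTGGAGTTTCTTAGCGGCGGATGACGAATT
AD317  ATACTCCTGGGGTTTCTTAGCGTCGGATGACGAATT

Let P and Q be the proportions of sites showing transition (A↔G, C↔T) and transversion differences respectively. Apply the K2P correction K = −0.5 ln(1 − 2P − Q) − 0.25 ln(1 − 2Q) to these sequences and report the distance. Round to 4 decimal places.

0.0883

Differing sites — 5:A/T (Tv); 11:A/G (Ti); 23:G/T (Tv).
Of the 3 differences, 1 transition and 2 transversions over 36 sites: P = 1/36 = 0.027778, Q = 2/36 = 0.055556.
d = −0.5·ln(0.888888) − 0.25·ln(0.888888) = −0.5·(-0.117784) − 0.25·(-0.117784) = 0.0883.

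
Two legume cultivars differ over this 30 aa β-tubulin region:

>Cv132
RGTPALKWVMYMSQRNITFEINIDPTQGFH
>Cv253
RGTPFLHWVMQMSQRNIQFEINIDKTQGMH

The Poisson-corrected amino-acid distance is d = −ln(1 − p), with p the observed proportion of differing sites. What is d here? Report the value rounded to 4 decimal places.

0.2231

The sequences differ at positions 5 (A/F), 7 (K/H), 11 (Y/Q), 18 (T/Q), 25 (P/K), 29 (F/M).
p = 6/30 = 0.200000.
d = −ln(1 − 0.200000) = −ln(0.800000) = 0.2231.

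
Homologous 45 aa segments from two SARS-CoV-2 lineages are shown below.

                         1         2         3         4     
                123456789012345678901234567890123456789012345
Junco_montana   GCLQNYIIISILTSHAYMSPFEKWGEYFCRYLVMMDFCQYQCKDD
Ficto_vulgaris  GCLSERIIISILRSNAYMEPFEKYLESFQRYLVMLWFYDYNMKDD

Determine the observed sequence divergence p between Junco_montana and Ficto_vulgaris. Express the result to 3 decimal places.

0.356

Differing sites — 4:Q/S; 5:N/E; 6:Y/R; 13:T/R; 15:H/N; 19:S/E; 24:W/Y; 25:G/L; 27:Y/S; 29:C/Q; 35:M/L; 36:D/W; 38:C/Y; 39:Q/D; 41:Q/N; 42:C/M.
There are 16 differences over 45 sites, so p = 16/45 = 0.356.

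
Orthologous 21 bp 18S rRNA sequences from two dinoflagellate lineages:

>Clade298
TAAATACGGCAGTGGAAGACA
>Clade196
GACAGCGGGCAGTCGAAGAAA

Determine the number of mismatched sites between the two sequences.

Differing sites — 1:T/G; 3:A/C; 5:T/G; 6:A/C; 7:C/G; 14:G/C; 20:C/A.
That gives 7 mismatches out of 21 aligned sites, so the Hamming distance is 7.

7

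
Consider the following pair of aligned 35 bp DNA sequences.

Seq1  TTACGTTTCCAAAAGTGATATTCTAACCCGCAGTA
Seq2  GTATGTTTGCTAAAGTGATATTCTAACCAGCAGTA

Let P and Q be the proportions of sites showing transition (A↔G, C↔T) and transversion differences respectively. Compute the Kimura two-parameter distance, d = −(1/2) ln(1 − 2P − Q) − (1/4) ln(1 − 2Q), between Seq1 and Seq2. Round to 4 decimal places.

0.1589

Differing sites — 1:T/G (Tv); 4:C/T (Ti); 9:C/G (Tv); 11:A/T (Tv); 29:C/A (Tv).
Of the 5 differences, 1 transition and 4 transversions over 35 sites: P = 1/35 = 0.028571, Q = 4/35 = 0.114286.
d = −0.5·ln(0.828572) − 0.25·ln(0.771428) = −0.5·(-0.188052) − 0.25·(-0.259512) = 0.1589.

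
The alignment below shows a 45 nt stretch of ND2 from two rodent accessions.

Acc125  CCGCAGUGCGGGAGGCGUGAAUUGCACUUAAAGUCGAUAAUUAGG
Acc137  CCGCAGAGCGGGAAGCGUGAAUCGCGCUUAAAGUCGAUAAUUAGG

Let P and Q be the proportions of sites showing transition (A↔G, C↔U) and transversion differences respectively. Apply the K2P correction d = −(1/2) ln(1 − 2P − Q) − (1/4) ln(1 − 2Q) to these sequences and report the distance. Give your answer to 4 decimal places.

Mismatches occur at site 7 (U↔A, transversion), site 14 (G↔A, transition), site 23 (U↔C, transition), site 26 (A↔G, transition).
Of the 4 differences, 3 transitions and 1 transversion over 45 sites: P = 3/45 = 0.066667, Q = 1/45 = 0.022222.
d = −0.5·ln(0.844444) − 0.25·ln(0.955556) = −0.5·(-0.169077) − 0.25·(-0.045462) = 0.0959.

0.0959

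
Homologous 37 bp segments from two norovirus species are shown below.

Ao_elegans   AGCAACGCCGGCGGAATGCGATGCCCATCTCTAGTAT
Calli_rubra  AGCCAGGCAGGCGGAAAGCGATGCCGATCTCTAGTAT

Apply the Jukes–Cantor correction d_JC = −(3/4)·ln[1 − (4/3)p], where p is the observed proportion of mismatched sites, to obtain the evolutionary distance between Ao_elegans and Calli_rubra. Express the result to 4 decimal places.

0.1490

The sequences differ at positions 4 (A/C), 6 (C/G), 9 (C/A), 17 (T/A), 26 (C/G).
p = 5/37 = 0.135135.
d = −0.75 · ln(1 − (4/3)·0.135135) = −0.75 · ln(0.819820) = −0.75 · (-0.198670) = 0.1490.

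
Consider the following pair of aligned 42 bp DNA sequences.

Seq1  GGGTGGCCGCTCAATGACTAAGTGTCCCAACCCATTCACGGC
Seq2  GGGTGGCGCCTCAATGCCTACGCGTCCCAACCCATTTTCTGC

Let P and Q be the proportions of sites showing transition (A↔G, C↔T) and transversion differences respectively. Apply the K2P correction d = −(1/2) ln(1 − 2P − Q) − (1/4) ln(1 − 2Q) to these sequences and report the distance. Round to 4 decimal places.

Mismatches occur at site 8 (C→G, transversion), site 9 (G→C, transversion), site 17 (A→C, transversion), site 21 (A→C, transversion), site 23 (T→C, transition), site 37 (C→T, transition), site 38 (A→T, transversion), site 40 (G→T, transversion).
Of the 8 differences, 2 transitions and 6 transversions over 42 sites: P = 2/42 = 0.047619, Q = 6/42 = 0.142857.
d = −0.5·ln(0.761905) − 0.25·ln(0.714286) = −0.5·(-0.271933) − 0.25·(-0.336472) = 0.2201.

0.2201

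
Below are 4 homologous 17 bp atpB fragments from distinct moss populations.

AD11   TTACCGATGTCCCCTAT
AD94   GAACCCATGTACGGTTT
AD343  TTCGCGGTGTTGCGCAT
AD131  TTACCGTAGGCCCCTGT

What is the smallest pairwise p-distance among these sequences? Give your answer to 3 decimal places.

0.235

Pairwise Hamming distances:
  AD11 vs AD94: 7
  AD11 vs AD343: 7
  AD11 vs AD131: 4
  AD94 vs AD343: 11
  AD94 vs AD131: 10
  AD343 vs AD131: 10
The smallest is 4 mismatches, between AD11 and AD131; p = 4/17 = 0.235.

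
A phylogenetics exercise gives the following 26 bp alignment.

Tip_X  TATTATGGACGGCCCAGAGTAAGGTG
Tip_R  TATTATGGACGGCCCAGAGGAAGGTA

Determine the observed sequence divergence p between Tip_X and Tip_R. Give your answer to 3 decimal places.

Mismatches occur at site 20 (T→G), site 26 (G→A).
There are 2 differences over 26 sites, so p = 2/26 = 0.077.

0.077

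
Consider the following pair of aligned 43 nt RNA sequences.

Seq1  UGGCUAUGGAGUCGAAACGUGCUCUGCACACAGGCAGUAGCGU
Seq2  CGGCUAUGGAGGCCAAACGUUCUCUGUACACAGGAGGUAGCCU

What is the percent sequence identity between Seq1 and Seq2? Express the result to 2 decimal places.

Mismatches occur at site 1 (U↔C), site 12 (U↔G), site 14 (G↔C), site 21 (G↔U), site 27 (C↔U), site 35 (C↔A), site 36 (A↔G), site 42 (G↔C).
35 of the 43 sites match, so the percent identity is 35/43 × 100 = 81.40%.

81.40%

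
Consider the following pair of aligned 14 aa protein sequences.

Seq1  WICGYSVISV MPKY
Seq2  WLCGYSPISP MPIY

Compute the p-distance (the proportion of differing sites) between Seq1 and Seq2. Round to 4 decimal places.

0.2857

Mismatches occur at site 2 (I/L), site 7 (V/P), site 10 (V/P), site 13 (K/I).
There are 4 differences over 14 sites, so p = 4/14 = 0.2857.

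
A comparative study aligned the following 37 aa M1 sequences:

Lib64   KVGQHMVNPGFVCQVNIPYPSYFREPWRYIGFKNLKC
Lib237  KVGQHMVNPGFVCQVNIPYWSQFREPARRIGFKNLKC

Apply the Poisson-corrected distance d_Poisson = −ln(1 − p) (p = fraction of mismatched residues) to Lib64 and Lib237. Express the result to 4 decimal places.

Mismatches occur at site 20 (P/W), site 22 (Y/Q), site 27 (W/A), site 29 (Y/R).
p = 4/37 = 0.108108.
d = −ln(1 − 0.108108) = −ln(0.891892) = 0.1144.

0.1144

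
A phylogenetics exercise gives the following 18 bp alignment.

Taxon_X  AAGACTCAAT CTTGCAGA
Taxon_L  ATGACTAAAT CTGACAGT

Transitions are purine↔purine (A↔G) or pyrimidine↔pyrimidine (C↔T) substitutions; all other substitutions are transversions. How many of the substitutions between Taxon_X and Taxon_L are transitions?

1

Mismatches occur at site 2 (A→T, transversion), site 7 (C→A, transversion), site 13 (T→G, transversion), site 14 (G→A, transition), site 18 (A→T, transversion).
Of the 5 differences, 1 transition and 4 transversions, so the answer is 1.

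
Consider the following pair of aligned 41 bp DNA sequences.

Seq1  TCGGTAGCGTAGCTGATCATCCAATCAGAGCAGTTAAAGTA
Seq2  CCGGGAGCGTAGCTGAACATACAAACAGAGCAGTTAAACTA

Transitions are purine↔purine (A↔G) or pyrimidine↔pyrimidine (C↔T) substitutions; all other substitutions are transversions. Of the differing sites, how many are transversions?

5

The sequences differ at positions 1 (T/C, transition), 5 (T/G, transversion), 17 (T/A, transversion), 21 (C/A, transversion), 25 (T/A, transversion), 39 (G/C, transversion).
Of the 6 differences, 1 transition and 5 transversions, so the answer is 5.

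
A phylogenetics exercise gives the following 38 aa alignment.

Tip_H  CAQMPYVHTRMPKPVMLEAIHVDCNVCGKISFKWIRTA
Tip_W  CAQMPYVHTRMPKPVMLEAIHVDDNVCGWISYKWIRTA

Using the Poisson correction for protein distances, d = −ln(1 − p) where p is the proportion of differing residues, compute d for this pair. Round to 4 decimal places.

Differing sites — 24:C/D; 29:K/W; 32:F/Y.
p = 3/38 = 0.078947.
d = −ln(1 − 0.078947) = −ln(0.921053) = 0.0822.

0.0822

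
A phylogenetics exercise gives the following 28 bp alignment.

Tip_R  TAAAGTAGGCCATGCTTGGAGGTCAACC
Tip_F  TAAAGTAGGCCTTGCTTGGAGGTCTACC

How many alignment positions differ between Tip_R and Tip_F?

Mismatches occur at site 12 (A↔T), site 25 (A↔T).
That gives 2 mismatches out of 28 aligned sites, so the Hamming distance is 2.

2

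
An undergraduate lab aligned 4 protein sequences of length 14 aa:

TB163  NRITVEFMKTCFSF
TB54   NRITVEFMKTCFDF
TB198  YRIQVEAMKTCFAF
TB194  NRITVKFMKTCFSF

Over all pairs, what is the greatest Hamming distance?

5

Pairwise Hamming distances:
  TB163 vs TB54: 1
  TB163 vs TB198: 4
  TB163 vs TB194: 1
  TB54 vs TB198: 4
  TB54 vs TB194: 2
  TB198 vs TB194: 5
The largest is 5, between TB198 and TB194.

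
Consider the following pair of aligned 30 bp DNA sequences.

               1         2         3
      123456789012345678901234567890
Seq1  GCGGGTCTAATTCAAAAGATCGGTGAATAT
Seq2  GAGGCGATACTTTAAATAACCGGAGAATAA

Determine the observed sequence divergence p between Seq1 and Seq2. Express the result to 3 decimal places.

Mismatches occur at site 2 (C/A), site 5 (G/C), site 6 (T/G), site 7 (C/A), site 10 (A/C), site 13 (C/T), site 17 (A/T), site 18 (G/A), site 20 (T/C), site 24 (T/A), site 30 (T/A).
There are 11 differences over 30 sites, so p = 11/30 = 0.367.

0.367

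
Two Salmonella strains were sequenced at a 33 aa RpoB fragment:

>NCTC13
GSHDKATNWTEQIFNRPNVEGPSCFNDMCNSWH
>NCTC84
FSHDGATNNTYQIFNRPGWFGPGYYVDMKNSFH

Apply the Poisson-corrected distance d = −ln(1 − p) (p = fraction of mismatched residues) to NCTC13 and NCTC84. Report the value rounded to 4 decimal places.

0.5008

Differing sites — 1:G/F; 5:K/G; 9:W/N; 11:E/Y; 18:N/G; 19:V/W; 20:E/F; 23:S/G; 24:C/Y; 25:F/Y; 26:N/V; 29:C/K; 32:W/F.
p = 13/33 = 0.393939.
d = −ln(1 − 0.393939) = −ln(0.606061) = 0.5008.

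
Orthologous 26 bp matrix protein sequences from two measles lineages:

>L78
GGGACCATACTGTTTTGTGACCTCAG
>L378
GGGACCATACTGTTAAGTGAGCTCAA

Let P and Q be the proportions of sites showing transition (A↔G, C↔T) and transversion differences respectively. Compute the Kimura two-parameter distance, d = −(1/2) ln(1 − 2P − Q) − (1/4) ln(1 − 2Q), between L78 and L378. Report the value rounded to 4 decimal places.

Differing sites — 15:T/A (Tv); 16:T/A (Tv); 21:C/G (Tv); 26:G/A (Ti).
Of the 4 differences, 1 transition and 3 transversions over 26 sites: P = 1/26 = 0.038462, Q = 3/26 = 0.115385.
d = −0.5·ln(0.807691) − 0.25·ln(0.769230) = −0.5·(-0.213576) − 0.25·(-0.262365) = 0.1724.

0.1724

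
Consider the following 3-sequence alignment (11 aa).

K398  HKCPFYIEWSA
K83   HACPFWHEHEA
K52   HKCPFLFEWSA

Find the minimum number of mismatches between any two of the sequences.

Pairwise Hamming distances:
  K398 vs K83: 5
  K398 vs K52: 2
  K83 vs K52: 5
The smallest is 2, between K398 and K52.

2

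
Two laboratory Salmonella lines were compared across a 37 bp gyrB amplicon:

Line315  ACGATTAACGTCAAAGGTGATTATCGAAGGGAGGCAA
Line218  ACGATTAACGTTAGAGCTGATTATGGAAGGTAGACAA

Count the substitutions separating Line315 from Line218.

The sequences differ at positions 12 (C/T), 14 (A/G), 17 (G/C), 25 (C/G), 31 (G/T), 34 (G/A).
That gives 6 mismatches out of 37 aligned sites, so the Hamming distance is 6.

6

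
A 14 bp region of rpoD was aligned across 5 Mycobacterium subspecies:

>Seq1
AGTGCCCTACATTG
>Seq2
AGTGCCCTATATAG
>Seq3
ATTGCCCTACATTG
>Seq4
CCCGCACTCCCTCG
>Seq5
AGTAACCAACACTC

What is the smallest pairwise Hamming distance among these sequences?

Pairwise Hamming distances:
  Seq1 vs Seq2: 2
  Seq1 vs Seq3: 1
  Seq1 vs Seq4: 7
  Seq1 vs Seq5: 5
  Seq2 vs Seq3: 3
  Seq2 vs Seq4: 8
  Seq2 vs Seq5: 7
  Seq3 vs Seq4: 7
  Seq3 vs Seq5: 6
  Seq4 vs Seq5: 12
The smallest is 1, between Seq1 and Seq3.

1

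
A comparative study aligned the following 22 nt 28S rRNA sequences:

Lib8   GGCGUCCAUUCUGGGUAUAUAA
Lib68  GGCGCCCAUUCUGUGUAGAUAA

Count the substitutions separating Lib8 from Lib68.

3

Mismatches occur at site 5 (U/C), site 14 (G/U), site 18 (U/G).
That gives 3 mismatches out of 22 aligned sites, so the Hamming distance is 3.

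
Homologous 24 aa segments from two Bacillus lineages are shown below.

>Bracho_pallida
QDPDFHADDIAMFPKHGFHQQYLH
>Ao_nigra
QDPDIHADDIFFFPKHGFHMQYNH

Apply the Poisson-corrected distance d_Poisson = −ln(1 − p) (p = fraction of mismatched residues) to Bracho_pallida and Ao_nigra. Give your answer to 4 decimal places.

0.2336

The sequences differ at positions 5 (F/I), 11 (A/F), 12 (M/F), 20 (Q/M), 23 (L/N).
p = 5/24 = 0.208333.
d = −ln(1 − 0.208333) = −ln(0.791667) = 0.2336.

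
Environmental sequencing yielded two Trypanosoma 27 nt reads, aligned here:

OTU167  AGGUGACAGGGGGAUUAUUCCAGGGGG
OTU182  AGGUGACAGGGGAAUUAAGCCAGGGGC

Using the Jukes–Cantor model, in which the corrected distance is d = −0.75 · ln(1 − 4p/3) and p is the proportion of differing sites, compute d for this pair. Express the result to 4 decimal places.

Differing sites — 13:G/A; 18:U/A; 19:U/G; 27:G/C.
p = 4/27 = 0.148148.
d = −0.75 · ln(1 − (4/3)·0.148148) = −0.75 · ln(0.802469) = −0.75 · (-0.220062) = 0.1650.

0.1650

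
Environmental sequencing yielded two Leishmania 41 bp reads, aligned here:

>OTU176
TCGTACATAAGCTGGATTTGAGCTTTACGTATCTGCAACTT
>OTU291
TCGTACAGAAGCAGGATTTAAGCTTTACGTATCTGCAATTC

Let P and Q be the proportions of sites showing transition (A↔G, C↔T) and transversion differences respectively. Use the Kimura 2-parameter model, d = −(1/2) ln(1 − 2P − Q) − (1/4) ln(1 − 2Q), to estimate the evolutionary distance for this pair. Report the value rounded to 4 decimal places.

0.1342

Differing sites — 8:T/G (Tv); 13:T/A (Tv); 20:G/A (Ti); 39:C/T (Ti); 41:T/C (Ti).
Of the 5 differences, 3 transitions and 2 transversions over 41 sites: P = 3/41 = 0.073171, Q = 2/41 = 0.048780.
d = −0.5·ln(0.804878) − 0.25·ln(0.902440) = −0.5·(-0.217065) − 0.25·(-0.102653) = 0.1342.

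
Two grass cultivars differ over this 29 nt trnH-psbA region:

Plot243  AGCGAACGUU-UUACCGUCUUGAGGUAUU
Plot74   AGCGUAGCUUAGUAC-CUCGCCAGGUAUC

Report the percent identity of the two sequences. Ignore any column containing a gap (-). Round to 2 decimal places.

Excluding the 2 gap columns leaves 27 comparable sites.
Mismatches occur at site 5 (A↔U), site 7 (C↔G), site 8 (G↔C), site 12 (U↔G), site 17 (G↔C), site 20 (U↔G), site 21 (U↔C), site 22 (G↔C), site 29 (U↔C).
18 of the 27 comparable sites match, so the percent identity is 18/27 × 100 = 66.67%.

66.67%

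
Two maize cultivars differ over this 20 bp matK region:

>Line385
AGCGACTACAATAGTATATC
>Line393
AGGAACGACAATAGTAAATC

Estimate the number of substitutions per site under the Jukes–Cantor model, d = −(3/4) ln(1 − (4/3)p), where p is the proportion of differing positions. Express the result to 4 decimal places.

The sequences differ at positions 3 (C/G), 4 (G/A), 7 (T/G), 17 (T/A).
p = 4/20 = 0.200000.
d = −0.75 · ln(1 − (4/3)·0.200000) = −0.75 · ln(0.733333) = −0.75 · (-0.310155) = 0.2326.

0.2326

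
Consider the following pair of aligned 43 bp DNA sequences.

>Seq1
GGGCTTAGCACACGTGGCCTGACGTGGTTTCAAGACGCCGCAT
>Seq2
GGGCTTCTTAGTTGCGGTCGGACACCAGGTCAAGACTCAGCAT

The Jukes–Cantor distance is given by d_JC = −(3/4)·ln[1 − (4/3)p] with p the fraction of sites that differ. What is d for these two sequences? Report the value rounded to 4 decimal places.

Differing sites — 7:A/C; 8:G/T; 9:C/T; 11:C/G; 12:A/T; 13:C/T; 15:T/C; 18:C/T; 20:T/G; 24:G/A; 25:T/C; 26:G/C; 27:G/A; 28:T/G; 29:T/G; 37:G/T; 39:C/A.
p = 17/43 = 0.395349.
d = −0.75 · ln(1 − (4/3)·0.395349) = −0.75 · ln(0.472868) = −0.75 · (-0.748939) = 0.5617.

0.5617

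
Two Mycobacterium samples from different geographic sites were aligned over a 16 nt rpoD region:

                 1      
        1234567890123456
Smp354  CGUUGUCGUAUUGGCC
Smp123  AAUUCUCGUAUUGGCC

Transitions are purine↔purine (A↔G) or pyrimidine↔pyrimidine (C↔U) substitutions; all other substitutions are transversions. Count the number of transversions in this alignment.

Differing sites — 1:C/A (Tv); 2:G/A (Ti); 5:G/C (Tv).
Of the 3 differences, 1 transition and 2 transversions, so the answer is 2.

2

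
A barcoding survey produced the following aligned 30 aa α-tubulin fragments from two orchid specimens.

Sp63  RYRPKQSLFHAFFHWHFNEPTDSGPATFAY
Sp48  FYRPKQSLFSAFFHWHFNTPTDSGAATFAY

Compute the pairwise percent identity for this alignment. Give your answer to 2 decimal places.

86.67%

Mismatches occur at site 1 (R/F), site 10 (H/S), site 19 (E/T), site 25 (P/A).
26 of the 30 sites match, so the percent identity is 26/30 × 100 = 86.67%.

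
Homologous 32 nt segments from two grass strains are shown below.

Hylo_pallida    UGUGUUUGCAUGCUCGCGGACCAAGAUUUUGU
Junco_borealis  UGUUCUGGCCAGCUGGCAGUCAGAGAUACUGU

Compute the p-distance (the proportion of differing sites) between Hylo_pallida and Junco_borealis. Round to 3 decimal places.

Mismatches occur at site 4 (G/U), site 5 (U/C), site 7 (U/G), site 10 (A/C), site 11 (U/A), site 15 (C/G), site 18 (G/A), site 20 (A/U), site 22 (C/A), site 23 (A/G), site 28 (U/A), site 29 (U/C).
There are 12 differences over 32 sites, so p = 12/32 = 0.375.

0.375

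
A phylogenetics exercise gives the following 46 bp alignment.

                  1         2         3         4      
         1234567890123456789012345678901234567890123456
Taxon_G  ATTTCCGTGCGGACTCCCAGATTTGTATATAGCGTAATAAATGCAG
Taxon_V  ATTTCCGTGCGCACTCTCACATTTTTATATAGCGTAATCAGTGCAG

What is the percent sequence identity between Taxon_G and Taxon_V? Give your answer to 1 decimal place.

87.0%

Differing sites — 12:G/C; 17:C/T; 20:G/C; 25:G/T; 39:A/C; 41:A/G.
40 of the 46 sites match, so the percent identity is 40/46 × 100 = 87.0%.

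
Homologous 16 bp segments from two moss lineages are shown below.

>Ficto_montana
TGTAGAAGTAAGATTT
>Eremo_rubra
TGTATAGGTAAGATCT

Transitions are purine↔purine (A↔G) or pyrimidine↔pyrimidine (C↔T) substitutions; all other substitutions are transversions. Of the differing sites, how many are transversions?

The sequences differ at positions 5 (G/T, transversion), 7 (A/G, transition), 15 (T/C, transition).
Of the 3 differences, 2 transitions and 1 transversion, so the answer is 1.

1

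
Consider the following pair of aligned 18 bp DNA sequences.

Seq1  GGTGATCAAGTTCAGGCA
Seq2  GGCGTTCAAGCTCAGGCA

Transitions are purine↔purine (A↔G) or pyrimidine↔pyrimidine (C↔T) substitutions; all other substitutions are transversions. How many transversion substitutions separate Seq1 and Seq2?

The sequences differ at positions 3 (T/C, transition), 5 (A/T, transversion), 11 (T/C, transition).
Of the 3 differences, 2 transitions and 1 transversion, so the answer is 1.

1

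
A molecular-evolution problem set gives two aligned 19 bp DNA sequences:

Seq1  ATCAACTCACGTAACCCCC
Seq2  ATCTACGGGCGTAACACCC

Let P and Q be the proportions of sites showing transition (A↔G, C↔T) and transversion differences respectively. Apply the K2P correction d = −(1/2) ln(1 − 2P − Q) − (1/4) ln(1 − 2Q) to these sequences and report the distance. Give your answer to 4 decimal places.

0.3264

Mismatches occur at site 4 (A/T, transversion), site 7 (T/G, transversion), site 8 (C/G, transversion), site 9 (A/G, transition), site 16 (C/A, transversion).
Of the 5 differences, 1 transition and 4 transversions over 19 sites: P = 1/19 = 0.052632, Q = 4/19 = 0.210526.
d = −0.5·ln(0.684210) − 0.25·ln(0.578948) = −0.5·(-0.379490) − 0.25·(-0.546543) = 0.3264.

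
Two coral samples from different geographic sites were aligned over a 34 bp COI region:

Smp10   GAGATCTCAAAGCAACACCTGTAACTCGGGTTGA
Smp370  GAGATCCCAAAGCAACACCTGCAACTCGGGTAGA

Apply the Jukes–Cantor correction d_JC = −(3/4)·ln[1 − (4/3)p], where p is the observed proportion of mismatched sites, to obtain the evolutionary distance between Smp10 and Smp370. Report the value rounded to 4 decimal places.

0.0939

Differing sites — 7:T/C; 22:T/C; 32:T/A.
p = 3/34 = 0.088235.
d = −0.75 · ln(1 − (4/3)·0.088235) = −0.75 · ln(0.882353) = −0.75 · (-0.125163) = 0.0939.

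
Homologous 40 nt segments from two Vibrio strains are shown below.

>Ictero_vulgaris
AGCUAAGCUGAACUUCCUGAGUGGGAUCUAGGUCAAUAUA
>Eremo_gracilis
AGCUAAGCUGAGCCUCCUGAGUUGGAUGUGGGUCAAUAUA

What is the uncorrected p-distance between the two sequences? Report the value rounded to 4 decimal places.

0.1250

Mismatches occur at site 12 (A/G), site 14 (U/C), site 23 (G/U), site 28 (C/G), site 30 (A/G).
There are 5 differences over 40 sites, so p = 5/40 = 0.1250.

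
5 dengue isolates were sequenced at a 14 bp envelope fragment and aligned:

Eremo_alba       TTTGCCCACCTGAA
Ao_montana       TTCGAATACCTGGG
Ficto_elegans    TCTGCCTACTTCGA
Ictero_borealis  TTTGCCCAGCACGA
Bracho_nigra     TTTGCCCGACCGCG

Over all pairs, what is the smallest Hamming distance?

4

Pairwise Hamming distances:
  Eremo_alba vs Ao_montana: 6
  Eremo_alba vs Ficto_elegans: 5
  Eremo_alba vs Ictero_borealis: 4
  Eremo_alba vs Bracho_nigra: 5
  Ao_montana vs Ficto_elegans: 7
  Ao_montana vs Ictero_borealis: 8
  Ao_montana vs Bracho_nigra: 8
  Ficto_elegans vs Ictero_borealis: 5
  Ficto_elegans vs Bracho_nigra: 9
  Ictero_borealis vs Bracho_nigra: 6
The smallest is 4, between Eremo_alba and Ictero_borealis.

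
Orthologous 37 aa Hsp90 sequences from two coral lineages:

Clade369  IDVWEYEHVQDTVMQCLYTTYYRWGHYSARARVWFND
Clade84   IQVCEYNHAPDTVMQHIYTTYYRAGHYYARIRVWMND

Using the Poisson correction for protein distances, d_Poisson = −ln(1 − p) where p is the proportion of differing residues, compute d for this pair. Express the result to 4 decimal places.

0.3528

The sequences differ at positions 2 (D/Q), 4 (W/C), 7 (E/N), 9 (V/A), 10 (Q/P), 16 (C/H), 17 (L/I), 24 (W/A), 28 (S/Y), 31 (A/I), 35 (F/M).
p = 11/37 = 0.297297.
d = −ln(1 − 0.297297) = −ln(0.702703) = 0.3528.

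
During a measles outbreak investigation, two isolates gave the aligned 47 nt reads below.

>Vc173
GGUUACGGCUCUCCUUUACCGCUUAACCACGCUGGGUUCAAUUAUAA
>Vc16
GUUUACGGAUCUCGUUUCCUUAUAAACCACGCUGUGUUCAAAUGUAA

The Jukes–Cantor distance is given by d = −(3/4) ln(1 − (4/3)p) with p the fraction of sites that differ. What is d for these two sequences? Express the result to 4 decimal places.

0.2805

Mismatches occur at site 2 (G↔U), site 9 (C↔A), site 14 (C↔G), site 18 (A↔C), site 20 (C↔U), site 21 (G↔U), site 22 (C↔A), site 24 (U↔A), site 35 (G↔U), site 42 (U↔A), site 44 (A↔G).
p = 11/47 = 0.234043.
d = −0.75 · ln(1 − (4/3)·0.234043) = −0.75 · ln(0.687943) = −0.75 · (-0.374049) = 0.2805.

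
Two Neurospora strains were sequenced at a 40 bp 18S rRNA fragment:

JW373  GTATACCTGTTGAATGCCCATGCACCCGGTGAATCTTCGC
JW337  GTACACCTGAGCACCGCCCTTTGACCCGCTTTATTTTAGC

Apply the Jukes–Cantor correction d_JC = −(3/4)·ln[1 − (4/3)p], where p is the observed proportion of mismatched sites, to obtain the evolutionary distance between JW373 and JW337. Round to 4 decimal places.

0.4715

Mismatches occur at site 4 (T→C), site 10 (T→A), site 11 (T→G), site 12 (G→C), site 14 (A→C), site 15 (T→C), site 20 (A→T), site 22 (G→T), site 23 (C→G), site 29 (G→C), site 31 (G→T), site 32 (A→T), site 35 (C→T), site 38 (C→A).
p = 14/40 = 0.350000.
d = −0.75 · ln(1 − (4/3)·0.350000) = −0.75 · ln(0.533333) = −0.75 · (-0.628609) = 0.4715.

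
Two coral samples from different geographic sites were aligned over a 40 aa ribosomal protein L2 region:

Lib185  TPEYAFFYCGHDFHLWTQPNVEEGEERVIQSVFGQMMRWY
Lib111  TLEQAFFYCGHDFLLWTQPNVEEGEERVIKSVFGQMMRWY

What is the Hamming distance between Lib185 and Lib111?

4

Differing sites — 2:P/L; 4:Y/Q; 14:H/L; 30:Q/K.
That gives 4 mismatches out of 40 aligned sites, so the Hamming distance is 4.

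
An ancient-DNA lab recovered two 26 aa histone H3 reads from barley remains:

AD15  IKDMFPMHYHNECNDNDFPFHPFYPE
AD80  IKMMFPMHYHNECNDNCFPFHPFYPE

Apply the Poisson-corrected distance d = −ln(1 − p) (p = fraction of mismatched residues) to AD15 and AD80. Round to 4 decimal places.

Mismatches occur at site 3 (D→M), site 17 (D→C).
p = 2/26 = 0.076923.
d = −ln(1 − 0.076923) = −ln(0.923077) = 0.0800.

0.0800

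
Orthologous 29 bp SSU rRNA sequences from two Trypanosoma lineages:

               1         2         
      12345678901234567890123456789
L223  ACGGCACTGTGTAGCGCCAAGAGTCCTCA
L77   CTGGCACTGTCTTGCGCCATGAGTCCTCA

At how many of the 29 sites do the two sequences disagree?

5

The sequences differ at positions 1 (A/C), 2 (C/T), 11 (G/C), 13 (A/T), 20 (A/T).
That gives 5 mismatches out of 29 aligned sites, so the Hamming distance is 5.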